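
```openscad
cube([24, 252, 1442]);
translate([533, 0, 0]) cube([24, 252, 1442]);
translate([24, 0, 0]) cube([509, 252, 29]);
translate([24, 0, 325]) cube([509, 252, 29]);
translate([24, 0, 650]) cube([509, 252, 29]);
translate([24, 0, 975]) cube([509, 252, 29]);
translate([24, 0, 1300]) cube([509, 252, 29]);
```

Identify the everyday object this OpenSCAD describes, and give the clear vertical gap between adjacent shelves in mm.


A bookshelf. The clear shelf gap is 296 mm.

Two tall side panels with 5 horizontal boards between them — a bookshelf. The first two shelf undersides are at z = 0 and z = 325; with shelf thickness 29, the clear gap is 325 − 0 − 29 = 296 mm.


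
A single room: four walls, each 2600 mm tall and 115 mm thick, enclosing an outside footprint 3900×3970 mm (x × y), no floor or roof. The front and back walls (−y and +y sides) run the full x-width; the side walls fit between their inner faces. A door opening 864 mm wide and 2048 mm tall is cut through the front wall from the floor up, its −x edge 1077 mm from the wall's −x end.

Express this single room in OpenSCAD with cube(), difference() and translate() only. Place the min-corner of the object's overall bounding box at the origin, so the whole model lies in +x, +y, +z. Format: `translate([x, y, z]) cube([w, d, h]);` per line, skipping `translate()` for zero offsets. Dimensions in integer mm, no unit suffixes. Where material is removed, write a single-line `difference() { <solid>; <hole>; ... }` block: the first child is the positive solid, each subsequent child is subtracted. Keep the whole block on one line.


difference() { cube([3900, 115, 2600]); translate([1077, 0, 0]) cube([864, 115, 2048]); }
translate([0, 3855, 0]) cube([3900, 115, 2600]);
translate([0, 115, 0]) cube([115, 3740, 2600]);
translate([3785, 115, 0]) cube([115, 3740, 2600]);


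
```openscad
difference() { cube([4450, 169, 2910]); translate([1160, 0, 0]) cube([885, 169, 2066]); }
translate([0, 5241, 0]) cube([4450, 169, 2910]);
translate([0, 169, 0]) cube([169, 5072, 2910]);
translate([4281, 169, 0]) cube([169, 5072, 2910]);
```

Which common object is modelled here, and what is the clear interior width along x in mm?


A single room. The interior width is 4112 mm.

Four walls enclosing a rectangle with a door in the front wall — a room. Outside width 4450 minus two 169 mm walls gives 4112 mm.


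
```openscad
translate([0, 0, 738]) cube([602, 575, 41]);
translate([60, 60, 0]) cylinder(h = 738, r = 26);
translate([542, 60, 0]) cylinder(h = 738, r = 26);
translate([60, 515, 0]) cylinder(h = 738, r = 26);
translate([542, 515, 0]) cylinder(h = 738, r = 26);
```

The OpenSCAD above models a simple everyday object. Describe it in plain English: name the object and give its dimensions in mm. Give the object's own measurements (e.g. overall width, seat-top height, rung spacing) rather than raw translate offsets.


A rectangular dining table. The top is 602×575×41 mm with its upper surface at z = 779 mm. It stands on four round legs of 52 mm diameter, each leg's bounding box inset 34 mm from the nearest pair of top edges, running from the floor to the underside of the top.


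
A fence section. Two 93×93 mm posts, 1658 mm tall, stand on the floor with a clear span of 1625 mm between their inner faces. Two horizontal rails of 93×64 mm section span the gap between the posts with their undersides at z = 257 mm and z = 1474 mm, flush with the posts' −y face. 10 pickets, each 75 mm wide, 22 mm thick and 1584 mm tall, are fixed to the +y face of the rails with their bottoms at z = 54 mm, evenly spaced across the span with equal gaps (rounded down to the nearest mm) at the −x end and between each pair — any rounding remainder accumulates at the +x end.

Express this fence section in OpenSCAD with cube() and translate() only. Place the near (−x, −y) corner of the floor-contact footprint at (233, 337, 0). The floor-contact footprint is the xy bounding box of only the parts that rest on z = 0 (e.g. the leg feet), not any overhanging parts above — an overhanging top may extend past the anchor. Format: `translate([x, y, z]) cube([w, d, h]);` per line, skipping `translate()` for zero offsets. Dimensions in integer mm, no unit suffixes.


translate([233, 337, 0]) cube([93, 93, 1658]);
translate([1951, 337, 0]) cube([93, 93, 1658]);
translate([326, 337, 257]) cube([1625, 93, 64]);
translate([326, 337, 1474]) cube([1625, 93, 64]);
translate([405, 430, 54]) cube([75, 22, 1584]);
translate([559, 430, 54]) cube([75, 22, 1584]);
translate([713, 430, 54]) cube([75, 22, 1584]);
translate([867, 430, 54]) cube([75, 22, 1584]);
translate([1021, 430, 54]) cube([75, 22, 1584]);
translate([1175, 430, 54]) cube([75, 22, 1584]);
translate([1329, 430, 54]) cube([75, 22, 1584]);
translate([1483, 430, 54]) cube([75, 22, 1584]);
translate([1637, 430, 54]) cube([75, 22, 1584]);
translate([1791, 430, 54]) cube([75, 22, 1584]);


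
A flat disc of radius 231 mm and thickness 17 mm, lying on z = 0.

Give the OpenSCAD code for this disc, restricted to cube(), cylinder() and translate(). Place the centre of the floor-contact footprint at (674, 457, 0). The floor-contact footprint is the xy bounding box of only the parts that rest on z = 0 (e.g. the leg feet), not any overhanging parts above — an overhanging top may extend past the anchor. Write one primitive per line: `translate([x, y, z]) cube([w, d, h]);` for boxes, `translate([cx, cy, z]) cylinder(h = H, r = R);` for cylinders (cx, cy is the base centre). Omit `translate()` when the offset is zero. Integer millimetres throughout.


translate([674, 457, 0]) cylinder(h = 17, r = 231);


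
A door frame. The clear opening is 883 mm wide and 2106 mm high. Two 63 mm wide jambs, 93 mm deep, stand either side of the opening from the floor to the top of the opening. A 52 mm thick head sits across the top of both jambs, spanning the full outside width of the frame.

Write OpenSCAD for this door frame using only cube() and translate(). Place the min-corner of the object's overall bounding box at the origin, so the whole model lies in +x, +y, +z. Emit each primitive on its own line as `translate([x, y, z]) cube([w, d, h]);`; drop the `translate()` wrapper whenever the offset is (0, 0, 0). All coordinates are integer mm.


cube([63, 93, 2106]);
translate([946, 0, 0]) cube([63, 93, 2106]);
translate([0, 0, 2106]) cube([1009, 93, 52]);


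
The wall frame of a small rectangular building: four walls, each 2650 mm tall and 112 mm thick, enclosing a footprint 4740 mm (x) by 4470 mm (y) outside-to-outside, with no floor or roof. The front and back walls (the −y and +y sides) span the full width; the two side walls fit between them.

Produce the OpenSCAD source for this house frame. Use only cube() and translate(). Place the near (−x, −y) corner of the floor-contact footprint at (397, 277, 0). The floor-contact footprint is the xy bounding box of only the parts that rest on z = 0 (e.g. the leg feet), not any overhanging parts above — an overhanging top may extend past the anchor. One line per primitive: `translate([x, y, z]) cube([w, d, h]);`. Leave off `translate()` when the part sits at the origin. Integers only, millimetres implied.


translate([397, 277, 0]) cube([4740, 112, 2650]);
translate([397, 4635, 0]) cube([4740, 112, 2650]);
translate([397, 389, 0]) cube([112, 4246, 2650]);
translate([5025, 389, 0]) cube([112, 4246, 2650]);


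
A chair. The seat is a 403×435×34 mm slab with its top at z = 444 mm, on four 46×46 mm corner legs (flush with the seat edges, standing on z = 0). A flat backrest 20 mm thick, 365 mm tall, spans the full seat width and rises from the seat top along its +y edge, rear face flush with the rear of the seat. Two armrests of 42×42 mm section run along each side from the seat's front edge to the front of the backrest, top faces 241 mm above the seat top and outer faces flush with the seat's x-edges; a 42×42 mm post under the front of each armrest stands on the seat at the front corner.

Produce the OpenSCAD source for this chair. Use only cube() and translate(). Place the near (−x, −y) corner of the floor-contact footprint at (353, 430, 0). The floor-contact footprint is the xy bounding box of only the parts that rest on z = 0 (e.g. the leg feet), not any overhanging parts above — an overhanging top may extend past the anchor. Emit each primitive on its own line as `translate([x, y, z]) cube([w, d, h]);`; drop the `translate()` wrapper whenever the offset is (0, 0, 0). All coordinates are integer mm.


// leg_h = 444 - 34 = 410
// arm post h = 241 - 42 = 199
translate([353, 430, 410]) cube([403, 435, 34]);
translate([353, 430, 0]) cube([46, 46, 410]);
translate([710, 430, 0]) cube([46, 46, 410]);
translate([353, 819, 0]) cube([46, 46, 410]);
translate([710, 819, 0]) cube([46, 46, 410]);
translate([353, 845, 444]) cube([403, 20, 365]);
translate([353, 430, 643]) cube([42, 415, 42]);
translate([714, 430, 643]) cube([42, 415, 42]);
translate([353, 430, 444]) cube([42, 42, 199]);
translate([714, 430, 444]) cube([42, 42, 199]);


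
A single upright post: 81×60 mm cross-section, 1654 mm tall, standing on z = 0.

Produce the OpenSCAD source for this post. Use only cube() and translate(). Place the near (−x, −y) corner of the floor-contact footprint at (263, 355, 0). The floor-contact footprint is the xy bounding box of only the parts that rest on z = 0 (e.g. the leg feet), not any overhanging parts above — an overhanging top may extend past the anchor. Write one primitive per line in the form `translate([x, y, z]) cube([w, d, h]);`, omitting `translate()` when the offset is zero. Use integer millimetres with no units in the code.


translate([263, 355, 0]) cube([81, 60, 1654]);


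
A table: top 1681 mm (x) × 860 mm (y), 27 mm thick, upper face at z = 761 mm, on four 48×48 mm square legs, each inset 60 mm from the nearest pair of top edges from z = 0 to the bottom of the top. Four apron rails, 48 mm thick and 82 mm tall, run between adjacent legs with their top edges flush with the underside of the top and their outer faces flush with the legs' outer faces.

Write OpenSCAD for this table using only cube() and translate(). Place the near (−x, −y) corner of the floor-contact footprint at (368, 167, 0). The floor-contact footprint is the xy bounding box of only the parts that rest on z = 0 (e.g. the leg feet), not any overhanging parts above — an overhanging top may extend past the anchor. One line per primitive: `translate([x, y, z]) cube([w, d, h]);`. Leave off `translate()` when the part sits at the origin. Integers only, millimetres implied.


translate([308, 107, 734]) cube([1681, 860, 27]);
translate([368, 167, 0]) cube([48, 48, 734]);
translate([1881, 167, 0]) cube([48, 48, 734]);
translate([368, 859, 0]) cube([48, 48, 734]);
translate([1881, 859, 0]) cube([48, 48, 734]);
translate([416, 167, 652]) cube([1465, 48, 82]);
translate([416, 859, 652]) cube([1465, 48, 82]);
translate([368, 215, 652]) cube([48, 644, 82]);
translate([1881, 215, 652]) cube([48, 644, 82]);


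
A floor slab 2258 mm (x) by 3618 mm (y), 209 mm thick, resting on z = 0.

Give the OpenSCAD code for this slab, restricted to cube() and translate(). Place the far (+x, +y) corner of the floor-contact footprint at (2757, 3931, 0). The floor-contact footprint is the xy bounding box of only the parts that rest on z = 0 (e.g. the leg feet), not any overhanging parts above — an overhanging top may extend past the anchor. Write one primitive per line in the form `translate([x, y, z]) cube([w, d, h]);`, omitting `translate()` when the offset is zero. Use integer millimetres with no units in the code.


translate([499, 313, 0]) cube([2258, 3618, 209]);


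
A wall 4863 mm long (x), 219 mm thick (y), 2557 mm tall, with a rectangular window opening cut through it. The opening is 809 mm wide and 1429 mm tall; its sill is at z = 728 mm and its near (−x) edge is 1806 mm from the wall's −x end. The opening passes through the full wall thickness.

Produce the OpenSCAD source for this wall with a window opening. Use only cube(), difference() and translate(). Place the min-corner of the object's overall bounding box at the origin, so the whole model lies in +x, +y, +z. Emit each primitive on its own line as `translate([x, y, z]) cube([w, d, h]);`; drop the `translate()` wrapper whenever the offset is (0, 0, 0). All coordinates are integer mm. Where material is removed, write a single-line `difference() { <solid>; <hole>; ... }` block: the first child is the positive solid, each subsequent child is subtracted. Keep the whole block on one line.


difference() { cube([4863, 219, 2557]); translate([1806, 0, 728]) cube([809, 219, 1429]); }


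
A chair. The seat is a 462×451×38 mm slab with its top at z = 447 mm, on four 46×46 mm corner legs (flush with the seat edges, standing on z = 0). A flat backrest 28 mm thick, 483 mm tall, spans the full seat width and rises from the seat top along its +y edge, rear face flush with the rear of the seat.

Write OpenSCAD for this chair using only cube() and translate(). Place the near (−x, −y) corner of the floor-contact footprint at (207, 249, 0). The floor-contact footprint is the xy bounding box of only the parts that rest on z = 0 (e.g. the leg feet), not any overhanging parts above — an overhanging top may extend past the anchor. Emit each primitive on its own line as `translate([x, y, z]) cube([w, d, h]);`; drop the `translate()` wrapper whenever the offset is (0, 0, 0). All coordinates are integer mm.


// leg_h = 447 - 38 = 409
translate([207, 249, 409]) cube([462, 451, 38]);
translate([207, 249, 0]) cube([46, 46, 409]);
translate([623, 249, 0]) cube([46, 46, 409]);
translate([207, 654, 0]) cube([46, 46, 409]);
translate([623, 654, 0]) cube([46, 46, 409]);
translate([207, 672, 447]) cube([462, 28, 483]);


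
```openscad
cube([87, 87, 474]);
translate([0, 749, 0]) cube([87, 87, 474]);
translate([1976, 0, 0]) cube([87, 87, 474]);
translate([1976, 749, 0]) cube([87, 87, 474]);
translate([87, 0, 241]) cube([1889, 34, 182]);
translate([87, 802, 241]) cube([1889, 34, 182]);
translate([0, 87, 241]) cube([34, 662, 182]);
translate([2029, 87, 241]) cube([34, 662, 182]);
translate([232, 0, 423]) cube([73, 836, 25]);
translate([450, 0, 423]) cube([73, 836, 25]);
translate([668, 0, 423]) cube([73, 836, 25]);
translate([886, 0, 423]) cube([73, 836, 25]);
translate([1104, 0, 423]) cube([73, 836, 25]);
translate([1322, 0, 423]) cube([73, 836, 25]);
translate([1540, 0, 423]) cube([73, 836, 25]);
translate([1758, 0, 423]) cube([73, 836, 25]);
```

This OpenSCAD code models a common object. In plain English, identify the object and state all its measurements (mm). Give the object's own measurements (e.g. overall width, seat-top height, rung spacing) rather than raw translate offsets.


A bed frame 2063 mm long (x) by 836 mm wide (y). Four 87×87 mm corner posts, 474 mm tall, at the corners of the footprint. Four rails of 34 mm thickness and 182 mm height run between adjacent posts with their undersides at z = 241 mm, their outer faces flush with the outside of the frame (the two x-running rails run between the posts' inner faces; the two y-running rails run between the posts' inner faces). 8 slats, each 73 mm wide (x) and 25 mm thick, lie across the top of the two x-running rails, running the full 836 mm width of the frame in y; along x they sit between the end posts with a 145 mm gap after the −x posts and between neighbouring slats and before the +x posts.


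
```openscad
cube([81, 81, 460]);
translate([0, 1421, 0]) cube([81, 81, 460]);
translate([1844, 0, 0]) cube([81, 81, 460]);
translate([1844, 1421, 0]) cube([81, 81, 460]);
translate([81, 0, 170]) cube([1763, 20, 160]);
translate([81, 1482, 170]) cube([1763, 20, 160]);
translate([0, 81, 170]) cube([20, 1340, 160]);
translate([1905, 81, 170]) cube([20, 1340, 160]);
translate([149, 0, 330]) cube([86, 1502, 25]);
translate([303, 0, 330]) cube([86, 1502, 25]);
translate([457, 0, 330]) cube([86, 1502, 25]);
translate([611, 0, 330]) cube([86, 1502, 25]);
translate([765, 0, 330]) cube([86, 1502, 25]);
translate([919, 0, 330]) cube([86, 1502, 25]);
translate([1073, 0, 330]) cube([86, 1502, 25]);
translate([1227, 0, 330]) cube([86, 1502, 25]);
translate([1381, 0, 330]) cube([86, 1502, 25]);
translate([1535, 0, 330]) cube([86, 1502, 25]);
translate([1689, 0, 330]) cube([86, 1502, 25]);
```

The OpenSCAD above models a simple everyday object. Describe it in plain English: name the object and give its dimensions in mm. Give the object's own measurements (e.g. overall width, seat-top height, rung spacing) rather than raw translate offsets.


A bed frame 1925 mm long (x) by 1502 mm wide (y). Four 81×81 mm corner posts, 460 mm tall, at the corners of the footprint. Four rails of 20 mm thickness and 160 mm height run between adjacent posts with their undersides at z = 170 mm, their outer faces flush with the outside of the frame (the two x-running rails run between the posts' inner faces; the two y-running rails run between the posts' inner faces). 11 slats, each 86 mm wide (x) and 25 mm thick, lie across the top of the two x-running rails, running the full 1502 mm width of the frame in y; along x they sit between the end posts with a 68 mm gap after the −x posts and between neighbouring slats, leaving 69 mm before the +x posts.


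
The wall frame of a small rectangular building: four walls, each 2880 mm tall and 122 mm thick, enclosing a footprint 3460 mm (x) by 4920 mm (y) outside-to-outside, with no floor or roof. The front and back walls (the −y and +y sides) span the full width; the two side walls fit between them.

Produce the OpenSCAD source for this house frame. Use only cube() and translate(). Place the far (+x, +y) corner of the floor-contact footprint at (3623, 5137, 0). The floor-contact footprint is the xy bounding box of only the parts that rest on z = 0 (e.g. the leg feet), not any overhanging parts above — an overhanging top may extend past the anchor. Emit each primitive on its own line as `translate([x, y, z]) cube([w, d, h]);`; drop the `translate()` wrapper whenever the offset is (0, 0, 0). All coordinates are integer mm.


translate([163, 217, 0]) cube([3460, 122, 2880]);
translate([163, 5015, 0]) cube([3460, 122, 2880]);
translate([163, 339, 0]) cube([122, 4676, 2880]);
translate([3501, 339, 0]) cube([122, 4676, 2880]);


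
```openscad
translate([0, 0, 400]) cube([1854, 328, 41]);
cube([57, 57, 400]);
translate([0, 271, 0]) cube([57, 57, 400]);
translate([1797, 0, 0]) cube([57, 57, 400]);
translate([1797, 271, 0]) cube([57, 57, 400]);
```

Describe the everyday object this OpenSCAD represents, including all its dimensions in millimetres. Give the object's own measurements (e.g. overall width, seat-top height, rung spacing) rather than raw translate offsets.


A bench: a 1854×328 mm seat slab, 41 mm thick, top at z = 441 mm, on four 57×57 mm square legs flush with the seat corners and standing on z = 0.


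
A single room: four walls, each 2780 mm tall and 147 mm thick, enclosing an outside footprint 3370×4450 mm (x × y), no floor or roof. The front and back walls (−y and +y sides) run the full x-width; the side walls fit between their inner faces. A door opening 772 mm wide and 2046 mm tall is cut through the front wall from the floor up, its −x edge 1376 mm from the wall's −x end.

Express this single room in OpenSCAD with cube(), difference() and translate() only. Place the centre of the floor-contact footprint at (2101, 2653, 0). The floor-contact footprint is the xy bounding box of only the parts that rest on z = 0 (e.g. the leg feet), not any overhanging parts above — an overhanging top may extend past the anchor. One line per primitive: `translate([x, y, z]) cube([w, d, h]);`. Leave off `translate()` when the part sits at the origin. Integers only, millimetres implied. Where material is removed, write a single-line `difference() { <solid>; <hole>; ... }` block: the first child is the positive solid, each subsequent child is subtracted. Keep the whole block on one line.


difference() { translate([416, 428, 0]) cube([3370, 147, 2780]); translate([1792, 428, 0]) cube([772, 147, 2046]); }
translate([416, 4731, 0]) cube([3370, 147, 2780]);
translate([416, 575, 0]) cube([147, 4156, 2780]);
translate([3639, 575, 0]) cube([147, 4156, 2780]);


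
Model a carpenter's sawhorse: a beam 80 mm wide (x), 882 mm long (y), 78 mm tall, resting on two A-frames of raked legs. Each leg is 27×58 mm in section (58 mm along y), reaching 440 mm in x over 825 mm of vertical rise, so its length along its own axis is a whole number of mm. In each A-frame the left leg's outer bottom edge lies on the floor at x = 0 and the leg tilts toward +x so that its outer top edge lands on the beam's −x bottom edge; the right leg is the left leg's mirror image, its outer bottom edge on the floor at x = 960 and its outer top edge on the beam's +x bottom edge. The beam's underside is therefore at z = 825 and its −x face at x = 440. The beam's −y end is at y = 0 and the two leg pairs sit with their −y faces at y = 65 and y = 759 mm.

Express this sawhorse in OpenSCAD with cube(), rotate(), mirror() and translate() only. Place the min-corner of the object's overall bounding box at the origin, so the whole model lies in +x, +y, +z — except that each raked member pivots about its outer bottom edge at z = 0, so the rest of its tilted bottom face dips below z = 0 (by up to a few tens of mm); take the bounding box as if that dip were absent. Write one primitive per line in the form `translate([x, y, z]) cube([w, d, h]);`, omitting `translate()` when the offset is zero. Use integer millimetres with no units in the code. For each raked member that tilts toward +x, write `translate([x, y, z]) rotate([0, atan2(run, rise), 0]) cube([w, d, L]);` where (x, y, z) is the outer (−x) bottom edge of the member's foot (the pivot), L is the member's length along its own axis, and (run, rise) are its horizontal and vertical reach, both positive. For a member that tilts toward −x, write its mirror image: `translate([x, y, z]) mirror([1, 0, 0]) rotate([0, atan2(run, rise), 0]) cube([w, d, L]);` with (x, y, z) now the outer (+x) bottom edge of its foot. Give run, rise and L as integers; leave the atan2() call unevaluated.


translate([440, 0, 825]) cube([80, 882, 78]);
translate([0, 65, 0]) rotate([0, atan2(440, 825), 0]) cube([27, 58, 935]);
translate([960, 65, 0]) mirror([1, 0, 0]) rotate([0, atan2(440, 825), 0]) cube([27, 58, 935]);
translate([0, 759, 0]) rotate([0, atan2(440, 825), 0]) cube([27, 58, 935]);
translate([960, 759, 0]) mirror([1, 0, 0]) rotate([0, atan2(440, 825), 0]) cube([27, 58, 935]);


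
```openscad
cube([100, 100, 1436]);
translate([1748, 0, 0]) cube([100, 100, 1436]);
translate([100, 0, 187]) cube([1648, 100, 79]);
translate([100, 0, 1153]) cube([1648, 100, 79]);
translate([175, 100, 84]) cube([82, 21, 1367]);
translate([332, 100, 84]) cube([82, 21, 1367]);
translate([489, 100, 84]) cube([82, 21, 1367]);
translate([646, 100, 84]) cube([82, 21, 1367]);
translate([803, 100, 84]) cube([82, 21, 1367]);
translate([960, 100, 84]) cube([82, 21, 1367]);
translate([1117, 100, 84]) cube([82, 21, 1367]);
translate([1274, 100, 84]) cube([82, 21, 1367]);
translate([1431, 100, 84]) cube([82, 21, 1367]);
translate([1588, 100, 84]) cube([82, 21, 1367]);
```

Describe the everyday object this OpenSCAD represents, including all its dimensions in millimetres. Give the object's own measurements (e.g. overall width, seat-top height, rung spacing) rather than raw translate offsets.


A fence section. Two 100×100 mm posts, 1436 mm tall, stand on the floor with a clear span of 1648 mm between their inner faces. Two horizontal rails of 100×79 mm section span the gap between the posts with their undersides at z = 187 mm and z = 1153 mm, flush with the posts' −y face. 10 pickets, each 82 mm wide, 21 mm thick and 1367 mm tall, are fixed to the +y face of the rails with their bottoms at z = 84 mm, spaced across the span with a 75 mm gap after the −x post and between neighbouring pickets, with 78 mm left before the +x post.


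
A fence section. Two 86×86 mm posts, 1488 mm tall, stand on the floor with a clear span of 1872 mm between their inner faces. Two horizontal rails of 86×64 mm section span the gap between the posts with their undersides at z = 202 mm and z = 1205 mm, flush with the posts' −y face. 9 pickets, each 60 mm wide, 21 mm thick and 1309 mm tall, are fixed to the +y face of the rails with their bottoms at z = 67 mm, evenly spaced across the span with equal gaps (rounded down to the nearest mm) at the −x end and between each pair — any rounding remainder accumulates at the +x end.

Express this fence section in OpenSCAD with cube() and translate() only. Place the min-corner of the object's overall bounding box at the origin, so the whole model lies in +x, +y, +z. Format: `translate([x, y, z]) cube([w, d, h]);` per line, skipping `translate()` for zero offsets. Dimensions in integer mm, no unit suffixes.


cube([86, 86, 1488]);
translate([1958, 0, 0]) cube([86, 86, 1488]);
translate([86, 0, 202]) cube([1872, 86, 64]);
translate([86, 0, 1205]) cube([1872, 86, 64]);
translate([219, 86, 67]) cube([60, 21, 1309]);
translate([412, 86, 67]) cube([60, 21, 1309]);
translate([605, 86, 67]) cube([60, 21, 1309]);
translate([798, 86, 67]) cube([60, 21, 1309]);
translate([991, 86, 67]) cube([60, 21, 1309]);
translate([1184, 86, 67]) cube([60, 21, 1309]);
translate([1377, 86, 67]) cube([60, 21, 1309]);
translate([1570, 86, 67]) cube([60, 21, 1309]);
translate([1763, 86, 67]) cube([60, 21, 1309]);


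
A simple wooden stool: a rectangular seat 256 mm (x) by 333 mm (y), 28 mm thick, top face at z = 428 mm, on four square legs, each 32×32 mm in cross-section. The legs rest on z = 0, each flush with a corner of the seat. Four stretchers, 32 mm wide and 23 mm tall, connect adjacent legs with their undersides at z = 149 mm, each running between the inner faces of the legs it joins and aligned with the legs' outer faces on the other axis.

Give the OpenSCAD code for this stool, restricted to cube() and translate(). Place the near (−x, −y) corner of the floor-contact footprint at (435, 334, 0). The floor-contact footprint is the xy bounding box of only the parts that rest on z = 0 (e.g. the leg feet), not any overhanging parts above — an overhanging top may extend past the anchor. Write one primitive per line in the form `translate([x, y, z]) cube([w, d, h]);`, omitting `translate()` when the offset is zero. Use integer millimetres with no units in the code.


translate([435, 334, 400]) cube([256, 333, 28]);
translate([435, 334, 0]) cube([32, 32, 400]);
translate([659, 334, 0]) cube([32, 32, 400]);
translate([435, 635, 0]) cube([32, 32, 400]);
translate([659, 635, 0]) cube([32, 32, 400]);
translate([467, 334, 149]) cube([192, 32, 23]);
translate([467, 635, 149]) cube([192, 32, 23]);
translate([435, 366, 149]) cube([32, 269, 23]);
translate([659, 366, 149]) cube([32, 269, 23]);


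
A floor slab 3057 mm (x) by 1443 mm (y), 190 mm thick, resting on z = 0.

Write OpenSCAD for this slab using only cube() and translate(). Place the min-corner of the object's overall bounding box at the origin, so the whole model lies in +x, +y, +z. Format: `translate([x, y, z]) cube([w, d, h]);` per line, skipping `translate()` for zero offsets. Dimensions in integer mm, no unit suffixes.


cube([3057, 1443, 190]);


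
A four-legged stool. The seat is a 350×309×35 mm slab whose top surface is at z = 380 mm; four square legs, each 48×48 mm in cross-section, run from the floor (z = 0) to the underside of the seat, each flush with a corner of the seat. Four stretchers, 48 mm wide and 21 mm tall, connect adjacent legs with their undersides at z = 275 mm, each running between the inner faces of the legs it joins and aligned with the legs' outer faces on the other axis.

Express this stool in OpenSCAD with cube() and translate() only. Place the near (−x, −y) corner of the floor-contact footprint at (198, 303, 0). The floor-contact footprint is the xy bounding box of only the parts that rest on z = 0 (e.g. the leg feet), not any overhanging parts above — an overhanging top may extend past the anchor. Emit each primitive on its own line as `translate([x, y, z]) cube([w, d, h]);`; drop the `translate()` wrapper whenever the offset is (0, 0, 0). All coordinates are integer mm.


translate([198, 303, 345]) cube([350, 309, 35]);
translate([198, 303, 0]) cube([48, 48, 345]);
translate([500, 303, 0]) cube([48, 48, 345]);
translate([198, 564, 0]) cube([48, 48, 345]);
translate([500, 564, 0]) cube([48, 48, 345]);
translate([246, 303, 275]) cube([254, 48, 21]);
translate([246, 564, 275]) cube([254, 48, 21]);
translate([198, 351, 275]) cube([48, 213, 21]);
translate([500, 351, 275]) cube([48, 213, 21]);


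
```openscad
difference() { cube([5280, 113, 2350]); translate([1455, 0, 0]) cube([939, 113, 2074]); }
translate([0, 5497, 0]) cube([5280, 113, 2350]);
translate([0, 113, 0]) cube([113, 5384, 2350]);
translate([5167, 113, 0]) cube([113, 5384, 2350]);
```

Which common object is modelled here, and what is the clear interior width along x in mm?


A single room. The interior width is 5054 mm.

Four walls enclosing a rectangle with a door in the front wall — a room. Outside width 5280 minus two 113 mm walls gives 5054 mm.


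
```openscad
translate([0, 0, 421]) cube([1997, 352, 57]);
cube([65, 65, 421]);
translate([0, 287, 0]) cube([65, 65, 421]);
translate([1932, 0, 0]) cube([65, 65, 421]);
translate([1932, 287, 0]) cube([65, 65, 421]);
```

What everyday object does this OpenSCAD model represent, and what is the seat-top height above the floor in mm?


A bench. The seat-top height is 478 mm.

A long slab on four corner posts — a bench. The slab sits at z = 421 with thickness 57, so the top is 421 + 57 = 478 mm.


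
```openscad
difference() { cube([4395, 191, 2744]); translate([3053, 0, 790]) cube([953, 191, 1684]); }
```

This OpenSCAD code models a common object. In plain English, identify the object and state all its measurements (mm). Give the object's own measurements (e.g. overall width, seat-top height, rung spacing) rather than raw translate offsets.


A wall 4395 mm long (x), 191 mm thick (y), 2744 mm tall, with a rectangular window opening cut through it. The opening is 953 mm wide and 1684 mm tall; its sill is at z = 790 mm and its near (−x) edge is 3053 mm from the wall's −x end. The opening passes through the full wall thickness.


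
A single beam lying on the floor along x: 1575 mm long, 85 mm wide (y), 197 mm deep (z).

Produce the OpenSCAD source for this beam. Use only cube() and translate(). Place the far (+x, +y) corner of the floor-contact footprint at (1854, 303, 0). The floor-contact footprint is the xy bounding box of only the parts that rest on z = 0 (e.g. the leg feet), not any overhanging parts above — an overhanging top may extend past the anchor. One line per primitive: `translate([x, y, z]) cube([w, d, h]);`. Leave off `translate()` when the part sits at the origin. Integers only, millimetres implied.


translate([279, 218, 0]) cube([1575, 85, 197]);


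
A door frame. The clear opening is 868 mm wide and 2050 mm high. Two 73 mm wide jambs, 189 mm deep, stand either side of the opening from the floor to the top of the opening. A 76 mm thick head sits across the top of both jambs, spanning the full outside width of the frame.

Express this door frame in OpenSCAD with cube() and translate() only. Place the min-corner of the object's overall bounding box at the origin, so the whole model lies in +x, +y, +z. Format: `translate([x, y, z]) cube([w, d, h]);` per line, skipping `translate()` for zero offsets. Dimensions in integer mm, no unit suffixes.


cube([73, 189, 2050]);
translate([941, 0, 0]) cube([73, 189, 2050]);
translate([0, 0, 2050]) cube([1014, 189, 76]);


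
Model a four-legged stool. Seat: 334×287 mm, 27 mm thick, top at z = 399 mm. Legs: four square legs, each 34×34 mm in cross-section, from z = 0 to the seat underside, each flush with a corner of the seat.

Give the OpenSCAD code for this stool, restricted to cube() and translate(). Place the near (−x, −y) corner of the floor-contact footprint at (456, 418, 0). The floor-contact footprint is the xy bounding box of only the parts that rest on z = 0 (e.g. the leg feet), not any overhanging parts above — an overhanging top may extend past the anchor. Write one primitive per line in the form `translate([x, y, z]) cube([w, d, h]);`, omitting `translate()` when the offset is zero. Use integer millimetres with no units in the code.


// leg_h = 399 - 27 = 372
translate([456, 418, 372]) cube([334, 287, 27]);
translate([456, 418, 0]) cube([34, 34, 372]);
translate([756, 418, 0]) cube([34, 34, 372]);
translate([456, 671, 0]) cube([34, 34, 372]);
translate([756, 671, 0]) cube([34, 34, 372]);


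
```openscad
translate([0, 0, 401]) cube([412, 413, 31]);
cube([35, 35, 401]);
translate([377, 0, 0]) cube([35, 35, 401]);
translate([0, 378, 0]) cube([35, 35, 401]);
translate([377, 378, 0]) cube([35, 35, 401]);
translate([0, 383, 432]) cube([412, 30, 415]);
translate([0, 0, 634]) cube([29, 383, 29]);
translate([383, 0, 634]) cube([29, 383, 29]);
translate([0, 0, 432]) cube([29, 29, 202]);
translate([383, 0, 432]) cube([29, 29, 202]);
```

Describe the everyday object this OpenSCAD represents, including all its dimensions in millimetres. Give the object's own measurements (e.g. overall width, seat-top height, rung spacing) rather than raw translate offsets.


A chair. The seat is a 412×413×31 mm slab with its top at z = 432 mm, on four 35×35 mm corner legs (flush with the seat edges, standing on z = 0). A flat backrest 30 mm thick, 415 mm tall, spans the full seat width and rises from the seat top along its +y edge, rear face flush with the rear of the seat. Two armrests of 29×29 mm section run along each side from the seat's front edge to the front of the backrest, top faces 231 mm above the seat top and outer faces flush with the seat's x-edges; a 29×29 mm post under the front of each armrest stands on the seat at the front corner.


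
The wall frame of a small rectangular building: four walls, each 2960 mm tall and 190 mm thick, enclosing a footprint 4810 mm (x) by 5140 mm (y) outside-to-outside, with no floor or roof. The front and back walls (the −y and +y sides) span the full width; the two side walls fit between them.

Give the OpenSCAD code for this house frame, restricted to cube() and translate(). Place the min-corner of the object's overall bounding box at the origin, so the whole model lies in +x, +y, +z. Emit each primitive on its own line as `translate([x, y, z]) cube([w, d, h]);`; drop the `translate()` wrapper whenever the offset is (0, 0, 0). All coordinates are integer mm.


cube([4810, 190, 2960]);
translate([0, 4950, 0]) cube([4810, 190, 2960]);
translate([0, 190, 0]) cube([190, 4760, 2960]);
translate([4620, 190, 0]) cube([190, 4760, 2960]);


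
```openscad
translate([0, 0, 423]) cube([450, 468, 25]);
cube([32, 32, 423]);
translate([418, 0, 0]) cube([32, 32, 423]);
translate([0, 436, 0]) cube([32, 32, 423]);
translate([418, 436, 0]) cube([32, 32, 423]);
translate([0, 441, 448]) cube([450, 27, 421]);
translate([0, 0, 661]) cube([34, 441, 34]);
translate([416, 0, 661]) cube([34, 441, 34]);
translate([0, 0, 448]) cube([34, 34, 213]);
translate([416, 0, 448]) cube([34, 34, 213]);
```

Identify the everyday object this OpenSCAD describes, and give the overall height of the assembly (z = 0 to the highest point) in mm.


A chair. The overall height is 869 mm.

A slab on four corner posts with a tall panel at the back — a chair. The seat slab sits at z = 423 with thickness 25, and the 421 mm backrest starts at the seat top, so the overall height is 423 + 25 + 421 = 869 mm.


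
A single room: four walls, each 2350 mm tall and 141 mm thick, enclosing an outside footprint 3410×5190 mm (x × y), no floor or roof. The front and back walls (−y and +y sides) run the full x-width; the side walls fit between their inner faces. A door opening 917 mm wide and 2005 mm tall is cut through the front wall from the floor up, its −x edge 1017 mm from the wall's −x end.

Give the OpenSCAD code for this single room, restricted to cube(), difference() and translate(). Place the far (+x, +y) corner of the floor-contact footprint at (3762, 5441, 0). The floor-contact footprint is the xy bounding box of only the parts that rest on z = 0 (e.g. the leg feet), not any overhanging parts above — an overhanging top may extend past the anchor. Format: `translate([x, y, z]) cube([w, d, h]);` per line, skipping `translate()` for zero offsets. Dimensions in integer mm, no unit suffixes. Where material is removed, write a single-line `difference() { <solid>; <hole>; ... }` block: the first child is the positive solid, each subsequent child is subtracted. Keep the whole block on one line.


difference() { translate([352, 251, 0]) cube([3410, 141, 2350]); translate([1369, 251, 0]) cube([917, 141, 2005]); }
translate([352, 5300, 0]) cube([3410, 141, 2350]);
translate([352, 392, 0]) cube([141, 4908, 2350]);
translate([3621, 392, 0]) cube([141, 4908, 2350]);


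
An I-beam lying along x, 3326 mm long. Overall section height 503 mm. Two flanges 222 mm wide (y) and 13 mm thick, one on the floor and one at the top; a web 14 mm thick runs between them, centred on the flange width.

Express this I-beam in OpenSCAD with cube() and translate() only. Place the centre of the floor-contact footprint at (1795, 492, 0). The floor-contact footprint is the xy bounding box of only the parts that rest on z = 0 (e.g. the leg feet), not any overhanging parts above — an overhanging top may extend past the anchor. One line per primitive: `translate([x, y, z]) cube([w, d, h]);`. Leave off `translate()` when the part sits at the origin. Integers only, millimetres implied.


translate([132, 381, 0]) cube([3326, 222, 13]);
translate([132, 485, 13]) cube([3326, 14, 477]);
translate([132, 381, 490]) cube([3326, 222, 13]);


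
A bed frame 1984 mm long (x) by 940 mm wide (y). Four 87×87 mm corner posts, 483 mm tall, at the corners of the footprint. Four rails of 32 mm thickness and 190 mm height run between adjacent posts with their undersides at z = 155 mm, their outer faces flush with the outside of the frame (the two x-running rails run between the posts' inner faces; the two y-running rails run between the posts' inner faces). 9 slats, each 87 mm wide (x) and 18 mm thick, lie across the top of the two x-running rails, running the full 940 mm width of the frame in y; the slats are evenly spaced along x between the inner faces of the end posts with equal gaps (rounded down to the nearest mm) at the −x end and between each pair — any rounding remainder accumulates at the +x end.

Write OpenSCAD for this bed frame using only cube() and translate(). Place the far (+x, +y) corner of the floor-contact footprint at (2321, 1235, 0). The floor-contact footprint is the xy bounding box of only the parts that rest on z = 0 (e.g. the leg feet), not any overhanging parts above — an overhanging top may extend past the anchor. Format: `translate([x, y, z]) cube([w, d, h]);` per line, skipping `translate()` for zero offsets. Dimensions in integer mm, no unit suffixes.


translate([337, 295, 0]) cube([87, 87, 483]);
translate([337, 1148, 0]) cube([87, 87, 483]);
translate([2234, 295, 0]) cube([87, 87, 483]);
translate([2234, 1148, 0]) cube([87, 87, 483]);
translate([424, 295, 155]) cube([1810, 32, 190]);
translate([424, 1203, 155]) cube([1810, 32, 190]);
translate([337, 382, 155]) cube([32, 766, 190]);
translate([2289, 382, 155]) cube([32, 766, 190]);
translate([526, 295, 345]) cube([87, 940, 18]);
translate([715, 295, 345]) cube([87, 940, 18]);
translate([904, 295, 345]) cube([87, 940, 18]);
translate([1093, 295, 345]) cube([87, 940, 18]);
translate([1282, 295, 345]) cube([87, 940, 18]);
translate([1471, 295, 345]) cube([87, 940, 18]);
translate([1660, 295, 345]) cube([87, 940, 18]);
translate([1849, 295, 345]) cube([87, 940, 18]);
translate([2038, 295, 345]) cube([87, 940, 18]);


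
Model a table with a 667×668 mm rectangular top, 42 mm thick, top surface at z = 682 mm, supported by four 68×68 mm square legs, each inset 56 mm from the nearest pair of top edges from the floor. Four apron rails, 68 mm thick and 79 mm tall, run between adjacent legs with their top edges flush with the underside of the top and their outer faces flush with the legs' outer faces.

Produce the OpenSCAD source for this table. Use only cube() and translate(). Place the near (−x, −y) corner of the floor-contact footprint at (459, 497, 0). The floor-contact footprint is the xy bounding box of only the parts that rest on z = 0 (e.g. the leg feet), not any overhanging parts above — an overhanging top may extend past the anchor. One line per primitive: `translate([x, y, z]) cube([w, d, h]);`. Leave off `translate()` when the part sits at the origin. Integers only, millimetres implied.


translate([403, 441, 640]) cube([667, 668, 42]);
translate([459, 497, 0]) cube([68, 68, 640]);
translate([946, 497, 0]) cube([68, 68, 640]);
translate([459, 985, 0]) cube([68, 68, 640]);
translate([946, 985, 0]) cube([68, 68, 640]);
translate([527, 497, 561]) cube([419, 68, 79]);
translate([527, 985, 561]) cube([419, 68, 79]);
translate([459, 565, 561]) cube([68, 420, 79]);
translate([946, 565, 561]) cube([68, 420, 79]);
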